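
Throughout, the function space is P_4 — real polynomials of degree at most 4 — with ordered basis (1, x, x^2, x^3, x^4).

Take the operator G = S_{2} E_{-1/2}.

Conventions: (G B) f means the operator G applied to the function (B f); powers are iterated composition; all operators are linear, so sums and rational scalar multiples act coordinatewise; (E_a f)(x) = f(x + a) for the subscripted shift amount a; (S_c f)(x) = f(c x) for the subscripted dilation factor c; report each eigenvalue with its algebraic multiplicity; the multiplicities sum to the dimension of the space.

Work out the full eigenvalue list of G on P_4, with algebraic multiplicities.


λ = 1 (multiplicity 1), λ = 2 (multiplicity 1), λ = 4 (multiplicity 1), λ = 8 (multiplicity 1), λ = 16 (multiplicity 1)

image of 1: 1
image of x: 2x - 1/2
image of x^2: 4x^2 - 2x + 1/4
image of x^3: 8x^3 - 6x^2 + (3/2)x - 1/8
image of x^4: 16x^4 - 16x^3 + 6x^2 - x + 1/16
the matrix is upper triangular; its diagonal is (1, 2, 4, 8, 16)
for a triangular matrix the eigenvalues are the diagonal entries, with algebraic multiplicity their repetition count


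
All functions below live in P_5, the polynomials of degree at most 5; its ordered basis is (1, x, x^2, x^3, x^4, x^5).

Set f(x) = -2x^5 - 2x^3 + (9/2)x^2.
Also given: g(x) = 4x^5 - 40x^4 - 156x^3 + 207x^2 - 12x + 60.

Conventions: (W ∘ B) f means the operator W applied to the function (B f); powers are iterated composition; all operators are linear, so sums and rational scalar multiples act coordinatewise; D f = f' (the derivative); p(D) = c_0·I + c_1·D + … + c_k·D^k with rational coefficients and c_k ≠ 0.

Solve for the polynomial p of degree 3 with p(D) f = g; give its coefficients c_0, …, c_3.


p(D) = -2·I + 4·D + 4·D^2 − 2·D^3, i.e. c_0 = -2, c_1 = 4, c_2 = 4, c_3 = -2

D^0 f = -2x^5 - 2x^3 + (9/2)x^2
D^1 f = -10x^4 - 6x^2 + 9x
D^2 f = -40x^3 - 12x + 9
D^3 f = -120x^2 - 12
matching coefficients of g against c_0 f + c_1 Df + … from the top degree down determines the c_i
solution: c_0 = -2, c_1 = 4, c_2 = 4, c_3 = -2


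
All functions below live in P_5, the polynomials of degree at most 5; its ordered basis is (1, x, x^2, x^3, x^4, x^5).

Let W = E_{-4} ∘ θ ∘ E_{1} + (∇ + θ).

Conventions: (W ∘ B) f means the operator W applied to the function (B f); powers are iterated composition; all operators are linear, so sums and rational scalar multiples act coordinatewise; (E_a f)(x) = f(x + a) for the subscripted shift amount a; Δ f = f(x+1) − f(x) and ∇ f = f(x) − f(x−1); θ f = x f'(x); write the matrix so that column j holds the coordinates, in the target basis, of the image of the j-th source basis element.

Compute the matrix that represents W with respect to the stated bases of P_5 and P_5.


image of 1: 0
image of x: 2x - 3
image of x^2: 4x^2 - 12x + 23
image of x^3: 6x^3 - 27x^2 + 96x - 107
image of x^4: 8x^4 - 48x^3 + 246x^2 - 536x + 431
image of x^5: 10x^5 - 75x^4 + 500x^3 - 1610x^2 + 2560x - 1619
each image's coordinates form column j of the matrix

the matrix is [[0, -3, 23, -107, 431, -1619]; [0, 2, -12, 96, -536, 2560]; [0, 0, 4, -27, 246, -1610]; [0, 0, 0, 6, -48, 500]; [0, 0, 0, 0, 8, -75]; [0, 0, 0, 0, 0, 10]] (rows listed top to bottom)


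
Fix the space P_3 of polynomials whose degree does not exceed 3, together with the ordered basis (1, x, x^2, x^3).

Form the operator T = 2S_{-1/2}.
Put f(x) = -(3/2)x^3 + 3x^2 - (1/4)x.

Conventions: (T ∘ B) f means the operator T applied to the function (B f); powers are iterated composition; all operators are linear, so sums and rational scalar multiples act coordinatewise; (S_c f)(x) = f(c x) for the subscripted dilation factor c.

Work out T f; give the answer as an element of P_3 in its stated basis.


the image equals g(x) = (3/8)x^3 + (3/2)x^2 + (1/4)x

S_{-1/2} f = (3/16)x^3 + (3/4)x^2 + (1/8)x
(2S_{-1/2}) f = (3/8)x^3 + (3/2)x^2 + (1/4)x


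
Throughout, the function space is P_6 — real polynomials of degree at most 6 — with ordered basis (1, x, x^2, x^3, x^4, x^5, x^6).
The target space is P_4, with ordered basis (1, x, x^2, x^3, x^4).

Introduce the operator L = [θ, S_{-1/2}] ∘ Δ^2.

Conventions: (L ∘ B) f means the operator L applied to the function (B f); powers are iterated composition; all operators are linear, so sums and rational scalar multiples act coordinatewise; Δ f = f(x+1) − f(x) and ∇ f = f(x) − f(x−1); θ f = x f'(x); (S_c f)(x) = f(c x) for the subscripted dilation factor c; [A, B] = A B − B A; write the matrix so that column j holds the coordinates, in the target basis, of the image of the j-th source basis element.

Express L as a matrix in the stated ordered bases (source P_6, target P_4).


the matrix is [[0, 0, 0, 0, 0, 0, 0]; [0, 0, 0, 0, 0, 0, 0]; [0, 0, 0, 0, 0, 0, 0]; [0, 0, 0, 0, 0, 0, 0]; [0, 0, 0, 0, 0, 0, 0]] (rows listed top to bottom)

image of 1: 0
image of x: 0
image of x^2: 0
image of x^3: 0
image of x^4: 0
image of x^5: 0
image of x^6: 0
each image's coordinates form column j of the matrix


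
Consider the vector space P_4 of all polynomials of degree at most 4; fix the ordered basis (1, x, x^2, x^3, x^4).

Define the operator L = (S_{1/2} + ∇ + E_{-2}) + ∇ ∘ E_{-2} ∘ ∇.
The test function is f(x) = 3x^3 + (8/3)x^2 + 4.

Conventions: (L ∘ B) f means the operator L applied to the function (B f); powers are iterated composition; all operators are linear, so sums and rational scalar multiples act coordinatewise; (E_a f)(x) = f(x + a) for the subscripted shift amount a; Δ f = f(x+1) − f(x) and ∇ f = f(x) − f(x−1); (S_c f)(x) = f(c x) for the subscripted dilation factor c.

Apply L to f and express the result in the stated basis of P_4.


the image equals g(x) = (27/8)x^3 - (17/3)x^2 + (119/3)x - 161/3

S_{1/2} f = (3/8)x^3 + (2/3)x^2 + 4
∇ f = 9x^2 - (11/3)x + 1/3
E_{-2} f = 3x^3 - (46/3)x^2 + (76/3)x - 28/3
(S_{1/2} + ∇ + E_{-2}) f = (27/8)x^3 - (17/3)x^2 + (65/3)x - 5
∇ f = 9x^2 - (11/3)x + 1/3
E_{-2} ∇ f = 9x^2 - (119/3)x + 131/3
∇ E_{-2} ∇ f = 18x - 146/3
((S_{1/2} + ∇ + E_{-2}) + ∇ ∘ E_{-2} ∘ ∇) f = (27/8)x^3 - (17/3)x^2 + (119/3)x - 161/3


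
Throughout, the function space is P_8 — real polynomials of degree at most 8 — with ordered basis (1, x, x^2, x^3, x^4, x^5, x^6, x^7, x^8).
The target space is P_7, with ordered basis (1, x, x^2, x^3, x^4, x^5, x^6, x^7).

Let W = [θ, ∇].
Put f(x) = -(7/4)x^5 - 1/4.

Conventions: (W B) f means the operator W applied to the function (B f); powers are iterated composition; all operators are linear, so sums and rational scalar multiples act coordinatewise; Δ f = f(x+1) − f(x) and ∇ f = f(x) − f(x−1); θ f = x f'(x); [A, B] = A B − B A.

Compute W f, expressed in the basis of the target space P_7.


the result is g(x) = (35/4)x^4 - 35x^3 + (105/2)x^2 - 35x + 35/4

∇ f = -(35/4)x^4 + (35/2)x^3 - (35/2)x^2 + (35/4)x - 7/4
θ ∇ f = -35x^4 + (105/2)x^3 - 35x^2 + (35/4)x
θ f = -(35/4)x^5
∇ θ f = -(175/4)x^4 + (175/2)x^3 - (175/2)x^2 + (175/4)x - 35/4
[θ, ∇] f = (35/4)x^4 - 35x^3 + (105/2)x^2 - 35x + 35/4


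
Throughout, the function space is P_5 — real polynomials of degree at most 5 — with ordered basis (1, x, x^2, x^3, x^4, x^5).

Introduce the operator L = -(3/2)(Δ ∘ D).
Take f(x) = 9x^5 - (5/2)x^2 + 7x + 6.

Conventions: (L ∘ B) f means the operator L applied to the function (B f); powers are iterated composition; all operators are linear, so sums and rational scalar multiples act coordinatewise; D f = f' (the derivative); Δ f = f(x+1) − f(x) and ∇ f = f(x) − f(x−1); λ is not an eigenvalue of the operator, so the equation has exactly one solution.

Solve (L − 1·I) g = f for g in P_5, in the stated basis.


g(x) = -9x^5 + 270x^3 + (815/2)x^2 - 2167x - 2376

write g with unknown coordinates in the stated basis and equate coefficients in (L − 1·I) g = f
solving from the highest basis element down gives g = -9x^5 + 270x^3 + (815/2)x^2 - 2167x - 2376
check: L g = 270x^3 + 405x^2 - 2160x - 2370
so L g − 1·g = 9x^5 - (5/2)x^2 + 7x + 6 = f ✓


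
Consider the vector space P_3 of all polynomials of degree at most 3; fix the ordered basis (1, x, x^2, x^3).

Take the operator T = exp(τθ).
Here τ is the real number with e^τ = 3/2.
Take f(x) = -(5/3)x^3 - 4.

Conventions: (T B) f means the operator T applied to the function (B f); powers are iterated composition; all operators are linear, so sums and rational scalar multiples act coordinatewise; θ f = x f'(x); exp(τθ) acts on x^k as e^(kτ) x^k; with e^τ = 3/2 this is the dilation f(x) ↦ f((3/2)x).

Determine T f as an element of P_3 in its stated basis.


exp(τθ) x^k = e^(kτ) x^k; with e^τ = 3/2 this sends x^k to (3/2)^k x^k
x^3 ↦ 27/8 x^3
applying this coordinatewise to f: exp(τθ) f = -(45/8)x^3 - 4

the result is g(x) = -(45/8)x^3 - 4


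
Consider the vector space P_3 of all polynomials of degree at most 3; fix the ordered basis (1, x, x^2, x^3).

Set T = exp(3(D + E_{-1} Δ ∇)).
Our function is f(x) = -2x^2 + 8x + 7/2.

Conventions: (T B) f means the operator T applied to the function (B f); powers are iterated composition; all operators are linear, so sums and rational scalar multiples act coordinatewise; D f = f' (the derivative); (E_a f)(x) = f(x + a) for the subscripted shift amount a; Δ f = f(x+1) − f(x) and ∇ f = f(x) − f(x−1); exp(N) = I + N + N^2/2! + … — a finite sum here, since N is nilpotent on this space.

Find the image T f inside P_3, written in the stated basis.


order-1 term: -12x + 12
order-2 term: -18
the series for exp(3(D + E_{-1} Δ ∇)) f terminates at order 2
exp(3(D + E_{-1} Δ ∇)) f = -2x^2 - 4x - 5/2

the image equals g(x) = -2x^2 - 4x - 5/2


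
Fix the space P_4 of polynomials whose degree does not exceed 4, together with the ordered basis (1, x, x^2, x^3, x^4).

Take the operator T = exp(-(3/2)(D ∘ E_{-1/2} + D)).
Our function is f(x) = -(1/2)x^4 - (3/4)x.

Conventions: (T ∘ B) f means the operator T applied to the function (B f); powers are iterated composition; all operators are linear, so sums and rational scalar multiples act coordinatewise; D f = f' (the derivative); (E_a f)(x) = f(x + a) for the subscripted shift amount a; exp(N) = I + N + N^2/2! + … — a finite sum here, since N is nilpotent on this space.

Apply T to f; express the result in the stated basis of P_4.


the result is g(x) = -(1/2)x^4 + 6x^3 - (63/2)x^2 + (165/2)x - 357/4

order-1 term: 6x^3 - (9/2)x^2 + (9/4)x + 15/8
order-2 term: -27x^2 + 27x - 81/8
order-3 term: 54x - 81/2
order-4 term: -81/2
the series for exp(-(3/2)(D ∘ E_{-1/2} + D)) f terminates at order 4
exp(-(3/2)(D ∘ E_{-1/2} + D)) f = -(1/2)x^4 + 6x^3 - (63/2)x^2 + (165/2)x - 357/4


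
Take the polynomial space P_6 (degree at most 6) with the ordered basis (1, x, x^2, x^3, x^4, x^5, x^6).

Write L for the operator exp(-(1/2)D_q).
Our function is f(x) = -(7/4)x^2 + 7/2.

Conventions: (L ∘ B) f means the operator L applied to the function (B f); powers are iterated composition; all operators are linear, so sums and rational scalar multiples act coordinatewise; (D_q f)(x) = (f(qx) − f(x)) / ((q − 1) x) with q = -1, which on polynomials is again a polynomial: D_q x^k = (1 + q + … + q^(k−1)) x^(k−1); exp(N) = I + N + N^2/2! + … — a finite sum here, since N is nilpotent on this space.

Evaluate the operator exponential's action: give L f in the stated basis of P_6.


the series for exp(-(1/2)D_q) f terminates at order 0
exp(-(1/2)D_q) f = -(7/4)x^2 + 7/2

g(x) = -(7/4)x^2 + 7/2


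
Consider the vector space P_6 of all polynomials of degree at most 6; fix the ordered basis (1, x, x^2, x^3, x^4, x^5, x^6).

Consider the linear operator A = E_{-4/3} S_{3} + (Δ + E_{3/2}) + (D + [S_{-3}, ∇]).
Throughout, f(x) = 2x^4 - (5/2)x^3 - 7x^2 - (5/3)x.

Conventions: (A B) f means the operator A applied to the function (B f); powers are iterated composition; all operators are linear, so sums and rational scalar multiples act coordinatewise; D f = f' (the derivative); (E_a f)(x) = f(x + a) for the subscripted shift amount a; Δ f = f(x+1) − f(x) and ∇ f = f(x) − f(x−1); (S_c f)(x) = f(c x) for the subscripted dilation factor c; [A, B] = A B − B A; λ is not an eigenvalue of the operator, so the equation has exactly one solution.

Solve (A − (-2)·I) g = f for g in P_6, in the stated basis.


write g with unknown coordinates in the stated basis and equate coefficients in (A − (-2)·I) g = f
solving from the highest basis element down gives g = (1/42)x^4 + (149/252)x^3 - (7481/2016)x^2 - (355375/12096)x + 40541/756
check: A g = (41/21)x^4 - (232/63)x^3 + (425/1008)x^2 + (345295/6048)x - 40541/378
so A g − (-2)·g = 2x^4 - (5/2)x^3 - 7x^2 - (5/3)x = f ✓

g(x) = (1/42)x^4 + (149/252)x^3 - (7481/2016)x^2 - (355375/12096)x + 40541/756


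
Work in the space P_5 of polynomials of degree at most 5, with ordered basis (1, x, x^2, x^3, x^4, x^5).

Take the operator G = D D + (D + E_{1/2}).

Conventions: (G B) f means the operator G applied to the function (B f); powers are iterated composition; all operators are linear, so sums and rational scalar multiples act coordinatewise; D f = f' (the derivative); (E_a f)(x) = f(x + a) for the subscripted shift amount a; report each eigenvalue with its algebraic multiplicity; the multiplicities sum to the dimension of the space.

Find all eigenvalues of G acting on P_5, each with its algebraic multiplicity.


λ = 1 (multiplicity 6)

image of 1: 1
image of x: x + 3/2
image of x^2: x^2 + 3x + 9/4
image of x^3: x^3 + (9/2)x^2 + (27/4)x + 1/8
image of x^4: x^4 + 6x^3 + (27/2)x^2 + (1/2)x + 1/16
image of x^5: x^5 + (15/2)x^4 + (45/2)x^3 + (5/4)x^2 + (5/16)x + 1/32
the matrix is upper triangular; its diagonal is (1, 1, 1, 1, 1, 1)
for a triangular matrix the eigenvalues are the diagonal entries, with algebraic multiplicity their repetition count


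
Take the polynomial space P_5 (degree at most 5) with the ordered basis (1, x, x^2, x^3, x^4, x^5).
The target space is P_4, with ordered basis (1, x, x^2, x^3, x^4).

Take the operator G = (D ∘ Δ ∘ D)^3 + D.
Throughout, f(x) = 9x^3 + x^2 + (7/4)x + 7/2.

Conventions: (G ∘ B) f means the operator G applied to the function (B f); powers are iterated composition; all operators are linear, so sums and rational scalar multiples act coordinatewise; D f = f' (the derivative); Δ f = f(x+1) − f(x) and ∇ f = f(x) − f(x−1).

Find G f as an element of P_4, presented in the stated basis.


D f = 27x^2 + 2x + 7/4
Δ D f = 54x + 29
D (Δ ∘ D) f = 54
D (D ∘ Δ ∘ D) f = 0
Δ D (D ∘ Δ ∘ D) f = 0
D (Δ ∘ D) (D ∘ Δ ∘ D) f = 0
D (D ∘ Δ ∘ D) (D ∘ Δ ∘ D) f = 0
Δ D (D ∘ Δ ∘ D) (D ∘ Δ ∘ D) f = 0
D (Δ ∘ D) (D ∘ Δ ∘ D) (D ∘ Δ ∘ D) f = 0
D f = 27x^2 + 2x + 7/4
((D ∘ Δ ∘ D)^3 + D) f = 27x^2 + 2x + 7/4

the result is g(x) = 27x^2 + 2x + 7/4


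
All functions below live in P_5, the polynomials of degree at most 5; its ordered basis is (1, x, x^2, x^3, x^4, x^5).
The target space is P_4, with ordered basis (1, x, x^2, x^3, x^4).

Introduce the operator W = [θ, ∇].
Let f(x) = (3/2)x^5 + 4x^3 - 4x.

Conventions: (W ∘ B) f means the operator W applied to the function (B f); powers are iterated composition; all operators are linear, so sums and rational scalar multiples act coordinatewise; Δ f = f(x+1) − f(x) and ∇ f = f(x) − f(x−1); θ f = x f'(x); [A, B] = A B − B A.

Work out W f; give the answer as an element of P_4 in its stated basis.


the image equals g(x) = -(15/2)x^4 + 30x^3 - 57x^2 + 54x - 31/2

∇ f = (15/2)x^4 - 15x^3 + 27x^2 - (39/2)x + 3/2
θ ∇ f = 30x^4 - 45x^3 + 54x^2 - (39/2)x
θ f = (15/2)x^5 + 12x^3 - 4x
∇ θ f = (75/2)x^4 - 75x^3 + 111x^2 - (147/2)x + 31/2
[θ, ∇] f = -(15/2)x^4 + 30x^3 - 57x^2 + 54x - 31/2


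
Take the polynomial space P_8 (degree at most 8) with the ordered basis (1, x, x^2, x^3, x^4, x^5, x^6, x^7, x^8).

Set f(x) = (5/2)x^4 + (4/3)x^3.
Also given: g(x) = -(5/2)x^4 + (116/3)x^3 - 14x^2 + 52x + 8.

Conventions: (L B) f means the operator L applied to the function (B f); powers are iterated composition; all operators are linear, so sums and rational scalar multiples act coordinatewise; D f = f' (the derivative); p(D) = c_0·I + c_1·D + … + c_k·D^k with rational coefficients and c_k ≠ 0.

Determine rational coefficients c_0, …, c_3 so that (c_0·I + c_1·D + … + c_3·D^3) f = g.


D^0 f = (5/2)x^4 + (4/3)x^3
D^1 f = 10x^3 + 4x^2
D^2 f = 30x^2 + 8x
D^3 f = 60x + 8
matching coefficients of g against c_0 f + c_1 Df + … from the top degree down determines the c_i
solution: c_0 = -1, c_1 = 4, c_2 = -1, c_3 = 1

c_0 = -1, c_1 = 4, c_2 = -1, c_3 = 1


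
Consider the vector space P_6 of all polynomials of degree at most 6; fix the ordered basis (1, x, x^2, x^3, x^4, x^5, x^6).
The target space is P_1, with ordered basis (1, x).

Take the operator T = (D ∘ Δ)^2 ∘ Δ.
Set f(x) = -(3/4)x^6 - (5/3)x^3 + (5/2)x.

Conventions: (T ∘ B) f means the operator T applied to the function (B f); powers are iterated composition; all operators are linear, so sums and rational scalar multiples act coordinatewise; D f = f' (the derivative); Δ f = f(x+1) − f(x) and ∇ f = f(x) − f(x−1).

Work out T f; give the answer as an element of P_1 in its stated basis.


Δ f = -(9/2)x^5 - (45/4)x^4 - 15x^3 - (65/4)x^2 - (19/2)x + 1/12
Δ Δ f = -(45/2)x^4 - 90x^3 - (315/2)x^2 - 145x - 113/2
D Δ Δ f = -90x^3 - 270x^2 - 315x - 145
Δ (D ∘ Δ) Δ f = -270x^2 - 810x - 675
D Δ (D ∘ Δ) Δ f = -540x - 810

the result is g(x) = -540x - 810


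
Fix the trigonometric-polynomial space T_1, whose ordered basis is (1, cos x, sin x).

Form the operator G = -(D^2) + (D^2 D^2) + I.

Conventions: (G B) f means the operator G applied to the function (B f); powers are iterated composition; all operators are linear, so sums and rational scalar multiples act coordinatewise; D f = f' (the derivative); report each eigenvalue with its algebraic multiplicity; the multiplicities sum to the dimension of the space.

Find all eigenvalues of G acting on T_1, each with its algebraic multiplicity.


image of 1: 1
image of cos x: 3cos x
image of sin x: 3sin x
the matrix is diagonal; its diagonal is (1, 3, 3)
for a triangular matrix the eigenvalues are the diagonal entries, with algebraic multiplicity their repetition count

λ = 1 (multiplicity 1), λ = 3 (multiplicity 2)


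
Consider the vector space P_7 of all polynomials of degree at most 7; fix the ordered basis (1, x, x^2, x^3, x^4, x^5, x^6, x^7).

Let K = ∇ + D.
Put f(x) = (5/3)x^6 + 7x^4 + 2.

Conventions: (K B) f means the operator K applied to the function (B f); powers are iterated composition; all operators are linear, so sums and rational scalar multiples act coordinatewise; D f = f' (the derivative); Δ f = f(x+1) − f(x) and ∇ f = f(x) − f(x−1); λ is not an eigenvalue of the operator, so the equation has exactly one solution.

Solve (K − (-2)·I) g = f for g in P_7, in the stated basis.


g(x) = (5/6)x^6 - 5x^5 + (139/4)x^4 - (517/3)x^3 + (1305/2)x^2 - 1648x + 49961/24

write g with unknown coordinates in the stated basis and equate coefficients in (K − (-2)·I) g = f
solving from the highest basis element down gives g = (5/6)x^6 - 5x^5 + (139/4)x^4 - (517/3)x^3 + (1305/2)x^2 - 1648x + 49961/24
check: K g = 10x^5 - (125/2)x^4 + (1034/3)x^3 - 1305x^2 + 3296x - 49937/12
so K g − (-2)·g = (5/3)x^6 + 7x^4 + 2 = f ✓


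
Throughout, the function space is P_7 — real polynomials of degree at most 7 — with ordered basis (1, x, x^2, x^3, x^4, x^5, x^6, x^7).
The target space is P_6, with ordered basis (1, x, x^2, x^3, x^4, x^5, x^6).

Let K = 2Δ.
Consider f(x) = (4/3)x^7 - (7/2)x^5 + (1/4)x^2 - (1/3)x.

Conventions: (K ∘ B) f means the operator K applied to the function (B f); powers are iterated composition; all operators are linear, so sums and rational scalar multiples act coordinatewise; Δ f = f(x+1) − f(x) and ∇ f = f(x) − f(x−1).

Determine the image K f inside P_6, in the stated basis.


Δ f = (28/3)x^6 + 28x^5 + (175/6)x^4 + (35/3)x^3 - 7x^2 - (23/3)x - 9/4
(2Δ) f = (56/3)x^6 + 56x^5 + (175/3)x^4 + (70/3)x^3 - 14x^2 - (46/3)x - 9/2

the result is g(x) = (56/3)x^6 + 56x^5 + (175/3)x^4 + (70/3)x^3 - 14x^2 - (46/3)x - 9/2


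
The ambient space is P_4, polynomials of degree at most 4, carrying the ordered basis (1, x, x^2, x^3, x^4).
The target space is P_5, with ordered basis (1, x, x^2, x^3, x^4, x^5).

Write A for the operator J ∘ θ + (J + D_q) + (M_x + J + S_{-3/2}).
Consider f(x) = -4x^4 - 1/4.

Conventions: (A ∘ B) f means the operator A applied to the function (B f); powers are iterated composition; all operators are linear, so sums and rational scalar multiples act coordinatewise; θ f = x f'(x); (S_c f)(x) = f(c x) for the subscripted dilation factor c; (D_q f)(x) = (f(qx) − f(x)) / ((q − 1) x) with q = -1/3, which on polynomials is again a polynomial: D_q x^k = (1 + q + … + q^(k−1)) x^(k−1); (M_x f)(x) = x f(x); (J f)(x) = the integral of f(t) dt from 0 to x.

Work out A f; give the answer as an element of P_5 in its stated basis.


θ f = -16x^4
J θ f = -(16/5)x^5
J f = -(4/5)x^5 - (1/4)x
D_q f = -(80/27)x^3
(J + D_q) f = -(4/5)x^5 - (80/27)x^3 - (1/4)x
M_x f = -4x^5 - (1/4)x
J f = -(4/5)x^5 - (1/4)x
S_{-3/2} f = -(81/4)x^4 - 1/4
(M_x + J + S_{-3/2}) f = -(24/5)x^5 - (81/4)x^4 - (1/2)x - 1/4
(J ∘ θ + (J + D_q) + (M_x + J + S_{-3/2})) f = -(44/5)x^5 - (81/4)x^4 - (80/27)x^3 - (3/4)x - 1/4

g(x) = -(44/5)x^5 - (81/4)x^4 - (80/27)x^3 - (3/4)x - 1/4


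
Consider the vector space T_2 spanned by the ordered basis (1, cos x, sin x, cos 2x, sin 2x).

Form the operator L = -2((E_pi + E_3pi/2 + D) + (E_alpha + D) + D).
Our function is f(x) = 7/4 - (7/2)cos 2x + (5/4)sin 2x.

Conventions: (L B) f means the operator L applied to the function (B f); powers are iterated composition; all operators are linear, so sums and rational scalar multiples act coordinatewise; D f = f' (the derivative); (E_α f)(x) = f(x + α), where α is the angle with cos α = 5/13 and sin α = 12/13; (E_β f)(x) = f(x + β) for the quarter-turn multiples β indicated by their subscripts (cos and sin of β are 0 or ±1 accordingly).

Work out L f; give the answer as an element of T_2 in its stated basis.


the image equals g(x) = -21/2 - (3668/169)cos 2x - (15281/338)sin 2x

E_pi f = 7/4 - (7/2)cos 2x + (5/4)sin 2x
E_3pi/2 f = 7/4 + (7/2)cos 2x - (5/4)sin 2x
D f = (5/2)cos 2x + 7sin 2x
(E_pi + E_3pi/2 + D) f = 7/2 + (5/2)cos 2x + 7sin 2x
E_alpha f = 7/4 + (1133/338)cos 2x + (1085/676)sin 2x
D f = (5/2)cos 2x + 7sin 2x
(E_alpha + D) f = 7/4 + (989/169)cos 2x + (5817/676)sin 2x
D f = (5/2)cos 2x + 7sin 2x
((E_pi + E_3pi/2 + D) + (E_alpha + D) + D) f = 21/4 + (1834/169)cos 2x + (15281/676)sin 2x
(-2((E_pi + E_3pi/2 + D) + (E_alpha + D) + D)) f = -21/2 - (3668/169)cos 2x - (15281/338)sin 2x


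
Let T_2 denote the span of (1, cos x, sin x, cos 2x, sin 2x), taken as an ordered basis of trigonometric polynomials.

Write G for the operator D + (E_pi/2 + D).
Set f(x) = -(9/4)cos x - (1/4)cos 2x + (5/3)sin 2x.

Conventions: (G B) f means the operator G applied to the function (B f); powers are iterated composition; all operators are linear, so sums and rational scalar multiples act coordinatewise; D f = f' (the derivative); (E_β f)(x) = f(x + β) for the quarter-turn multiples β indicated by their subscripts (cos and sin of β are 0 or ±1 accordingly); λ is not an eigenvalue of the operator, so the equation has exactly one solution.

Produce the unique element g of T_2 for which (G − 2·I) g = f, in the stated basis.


g(x) = (9/26)cos x - (27/52)sin x - (71/300)cos 2x - (6/25)sin 2x

write g with unknown coordinates in the stated basis and equate coefficients in (G − 2·I) g = f
solving from the highest basis element down gives g = (9/26)cos x - (27/52)sin x - (71/300)cos 2x - (6/25)sin 2x
check: G g = -(81/52)cos x - (27/26)sin x - (217/300)cos 2x + (89/75)sin 2x
so G g − 2·g = -(9/4)cos x - (1/4)cos 2x + (5/3)sin 2x = f ✓


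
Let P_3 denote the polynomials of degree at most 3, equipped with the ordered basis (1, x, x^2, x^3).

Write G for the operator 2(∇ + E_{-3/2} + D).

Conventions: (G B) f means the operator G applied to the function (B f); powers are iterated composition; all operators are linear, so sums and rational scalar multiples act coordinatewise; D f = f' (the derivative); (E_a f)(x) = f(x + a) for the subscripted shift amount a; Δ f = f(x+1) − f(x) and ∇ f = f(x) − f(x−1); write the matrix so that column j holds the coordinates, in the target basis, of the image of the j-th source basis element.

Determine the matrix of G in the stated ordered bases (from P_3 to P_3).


the matrix is [[2, 1, 5/2, -19/4]; [0, 2, 2, 15/2]; [0, 0, 2, 3]; [0, 0, 0, 2]] (rows listed top to bottom)

image of 1: 2
image of x: 2x + 1
image of x^2: 2x^2 + 2x + 5/2
image of x^3: 2x^3 + 3x^2 + (15/2)x - 19/4
each image's coordinates form column j of the matrix


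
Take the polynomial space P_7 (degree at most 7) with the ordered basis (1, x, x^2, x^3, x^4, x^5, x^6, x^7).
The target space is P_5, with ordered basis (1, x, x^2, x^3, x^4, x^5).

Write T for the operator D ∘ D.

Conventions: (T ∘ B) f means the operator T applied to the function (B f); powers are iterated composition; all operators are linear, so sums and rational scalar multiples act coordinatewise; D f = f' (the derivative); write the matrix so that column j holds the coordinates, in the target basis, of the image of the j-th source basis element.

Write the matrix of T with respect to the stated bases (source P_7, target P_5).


the matrix is [[0, 0, 2, 0, 0, 0, 0, 0]; [0, 0, 0, 6, 0, 0, 0, 0]; [0, 0, 0, 0, 12, 0, 0, 0]; [0, 0, 0, 0, 0, 20, 0, 0]; [0, 0, 0, 0, 0, 0, 30, 0]; [0, 0, 0, 0, 0, 0, 0, 42]] (rows listed top to bottom)

image of 1: 0
image of x: 0
image of x^2: 2
image of x^3: 6x
image of x^4: 12x^2
image of x^5: 20x^3
image of x^6: 30x^4
image of x^7: 42x^5
each image's coordinates form column j of the matrix


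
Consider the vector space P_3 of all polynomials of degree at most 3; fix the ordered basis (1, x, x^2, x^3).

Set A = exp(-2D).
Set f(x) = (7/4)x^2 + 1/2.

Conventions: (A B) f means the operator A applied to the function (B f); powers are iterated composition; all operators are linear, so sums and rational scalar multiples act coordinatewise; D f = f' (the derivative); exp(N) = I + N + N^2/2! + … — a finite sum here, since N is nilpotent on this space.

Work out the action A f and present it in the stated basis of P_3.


the image equals g(x) = (7/4)x^2 - 7x + 15/2

order-1 term: -7x
order-2 term: 7
the series for exp(-2D) f terminates at order 2
exp(-2D) f = (7/4)x^2 - 7x + 15/2


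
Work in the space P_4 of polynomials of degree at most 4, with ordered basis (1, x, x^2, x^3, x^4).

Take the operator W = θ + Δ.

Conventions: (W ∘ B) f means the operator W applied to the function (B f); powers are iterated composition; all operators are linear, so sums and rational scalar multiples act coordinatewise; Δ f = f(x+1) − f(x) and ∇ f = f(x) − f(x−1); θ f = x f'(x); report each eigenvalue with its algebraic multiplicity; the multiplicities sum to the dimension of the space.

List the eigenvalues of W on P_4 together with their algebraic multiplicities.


image of 1: 0
image of x: x + 1
image of x^2: 2x^2 + 2x + 1
image of x^3: 3x^3 + 3x^2 + 3x + 1
image of x^4: 4x^4 + 4x^3 + 6x^2 + 4x + 1
the matrix is upper triangular; its diagonal is (0, 1, 2, 3, 4)
for a triangular matrix the eigenvalues are the diagonal entries, with algebraic multiplicity their repetition count

λ = 0 (multiplicity 1), λ = 1 (multiplicity 1), λ = 2 (multiplicity 1), λ = 3 (multiplicity 1), λ = 4 (multiplicity 1)


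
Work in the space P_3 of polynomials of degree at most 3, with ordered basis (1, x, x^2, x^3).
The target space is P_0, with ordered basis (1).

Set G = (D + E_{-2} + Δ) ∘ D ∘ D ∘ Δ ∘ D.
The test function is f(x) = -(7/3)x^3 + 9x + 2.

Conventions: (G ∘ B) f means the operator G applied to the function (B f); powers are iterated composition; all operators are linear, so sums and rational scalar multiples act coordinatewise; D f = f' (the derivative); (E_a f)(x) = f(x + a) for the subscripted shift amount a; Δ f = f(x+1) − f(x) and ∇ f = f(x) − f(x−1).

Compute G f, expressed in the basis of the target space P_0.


the result is g(x) = 0

D f = -7x^2 + 9
Δ D f = -14x - 7
D Δ D f = -14
D (D ∘ Δ ∘ D) f = 0
D D (D ∘ Δ ∘ D) f = 0
E_{-2} D (D ∘ Δ ∘ D) f = 0
Δ D (D ∘ Δ ∘ D) f = 0
(D + E_{-2} + Δ) D (D ∘ Δ ∘ D) f = 0


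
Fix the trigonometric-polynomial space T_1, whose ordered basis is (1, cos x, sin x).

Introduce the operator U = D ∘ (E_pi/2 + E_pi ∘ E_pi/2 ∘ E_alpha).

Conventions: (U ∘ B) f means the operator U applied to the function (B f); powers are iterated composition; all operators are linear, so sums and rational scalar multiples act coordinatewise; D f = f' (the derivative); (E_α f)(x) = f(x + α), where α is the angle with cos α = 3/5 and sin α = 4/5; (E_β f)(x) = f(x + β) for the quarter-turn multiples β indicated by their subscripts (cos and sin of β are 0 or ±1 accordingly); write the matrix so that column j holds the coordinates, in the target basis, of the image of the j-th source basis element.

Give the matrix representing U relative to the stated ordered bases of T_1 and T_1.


the matrix is [[0, 0, 0]; [0, -2/5, 4/5]; [0, -4/5, -2/5]] (rows listed top to bottom)

image of 1: 0
image of cos x: -(2/5)cos x - (4/5)sin x
image of sin x: (4/5)cos x - (2/5)sin x
each image's coordinates form column j of the matrix


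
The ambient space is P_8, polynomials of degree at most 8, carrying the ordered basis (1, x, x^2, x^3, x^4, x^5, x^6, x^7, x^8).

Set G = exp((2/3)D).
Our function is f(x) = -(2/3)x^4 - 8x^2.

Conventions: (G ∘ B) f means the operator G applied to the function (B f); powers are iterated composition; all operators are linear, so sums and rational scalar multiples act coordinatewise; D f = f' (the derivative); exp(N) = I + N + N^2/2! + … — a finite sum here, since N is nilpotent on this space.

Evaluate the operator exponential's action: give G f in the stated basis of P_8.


order-1 term: -(16/9)x^3 - (32/3)x
order-2 term: -(16/9)x^2 - 32/9
order-3 term: -(64/81)x
order-4 term: -32/243
the series for exp((2/3)D) f terminates at order 4
exp((2/3)D) f = -(2/3)x^4 - (16/9)x^3 - (88/9)x^2 - (928/81)x - 896/243

the image equals g(x) = -(2/3)x^4 - (16/9)x^3 - (88/9)x^2 - (928/81)x - 896/243


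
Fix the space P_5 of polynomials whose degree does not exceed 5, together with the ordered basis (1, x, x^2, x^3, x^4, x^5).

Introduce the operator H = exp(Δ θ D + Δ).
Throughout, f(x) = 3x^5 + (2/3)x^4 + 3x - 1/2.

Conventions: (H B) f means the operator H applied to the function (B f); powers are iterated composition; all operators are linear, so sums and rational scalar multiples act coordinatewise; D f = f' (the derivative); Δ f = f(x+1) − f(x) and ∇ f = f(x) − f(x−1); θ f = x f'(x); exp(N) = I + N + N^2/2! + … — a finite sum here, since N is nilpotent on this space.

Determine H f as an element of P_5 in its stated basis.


the result is g(x) = 3x^5 + (47/3)x^4 + (908/3)x^3 + 1172x^2 + (11086/3)x + 7585/2

order-1 term: 15x^4 + (818/3)x^3 + 418x^2 + (845/3)x + 224/3
order-2 term: 30x^3 + 724x^2 + 2763x + 5459/3
order-3 term: 30x^2 + (1898/3)x + 1715
order-4 term: 15x + 542/3
order-5 term: 3
the series for exp(Δ θ D + Δ) f terminates at order 5
exp(Δ θ D + Δ) f = 3x^5 + (47/3)x^4 + (908/3)x^3 + 1172x^2 + (11086/3)x + 7585/2


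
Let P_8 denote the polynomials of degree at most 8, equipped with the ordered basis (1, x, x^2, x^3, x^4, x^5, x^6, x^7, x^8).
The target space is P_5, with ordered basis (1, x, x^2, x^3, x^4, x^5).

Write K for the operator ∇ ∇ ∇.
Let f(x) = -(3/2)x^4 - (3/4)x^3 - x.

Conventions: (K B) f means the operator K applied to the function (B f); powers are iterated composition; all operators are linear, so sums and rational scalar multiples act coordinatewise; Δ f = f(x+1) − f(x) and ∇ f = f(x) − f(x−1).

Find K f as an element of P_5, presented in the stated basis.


the image equals g(x) = -36x + 99/2

∇ f = -6x^3 + (27/4)x^2 - (15/4)x - 1/4
∇ ∇ f = -18x^2 + (63/2)x - 33/2
∇ ∇ ∇ f = -36x + 99/2


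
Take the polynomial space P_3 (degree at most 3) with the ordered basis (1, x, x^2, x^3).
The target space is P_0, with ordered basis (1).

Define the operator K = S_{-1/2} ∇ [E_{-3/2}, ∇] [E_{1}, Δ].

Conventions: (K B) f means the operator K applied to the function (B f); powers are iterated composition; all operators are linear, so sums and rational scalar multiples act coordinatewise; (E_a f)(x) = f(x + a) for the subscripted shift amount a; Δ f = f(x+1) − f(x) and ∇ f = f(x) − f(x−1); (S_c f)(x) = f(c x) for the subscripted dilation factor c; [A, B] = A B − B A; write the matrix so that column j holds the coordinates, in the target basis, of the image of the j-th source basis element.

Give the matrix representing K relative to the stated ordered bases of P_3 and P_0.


image of 1: 0
image of x: 0
image of x^2: 0
image of x^3: 0
each image's coordinates form column j of the matrix

the matrix is [[0, 0, 0, 0]] (rows listed top to bottom)


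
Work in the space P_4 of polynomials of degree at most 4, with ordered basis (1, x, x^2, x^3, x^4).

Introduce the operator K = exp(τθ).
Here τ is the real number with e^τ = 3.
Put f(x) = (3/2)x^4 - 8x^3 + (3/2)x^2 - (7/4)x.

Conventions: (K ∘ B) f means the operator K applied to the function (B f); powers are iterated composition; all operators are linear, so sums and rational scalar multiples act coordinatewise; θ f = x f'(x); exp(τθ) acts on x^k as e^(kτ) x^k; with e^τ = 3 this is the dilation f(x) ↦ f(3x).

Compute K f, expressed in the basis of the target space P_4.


the result is g(x) = (243/2)x^4 - 216x^3 + (27/2)x^2 - (21/4)x

exp(τθ) x^k = e^(kτ) x^k; with e^τ = 3 this sends x^k to 3^k x^k
x ↦ 3 x
x^2 ↦ 9 x^2
x^3 ↦ 27 x^3
x^4 ↦ 81 x^4
applying this coordinatewise to f: exp(τθ) f = (243/2)x^4 - 216x^3 + (27/2)x^2 - (21/4)x


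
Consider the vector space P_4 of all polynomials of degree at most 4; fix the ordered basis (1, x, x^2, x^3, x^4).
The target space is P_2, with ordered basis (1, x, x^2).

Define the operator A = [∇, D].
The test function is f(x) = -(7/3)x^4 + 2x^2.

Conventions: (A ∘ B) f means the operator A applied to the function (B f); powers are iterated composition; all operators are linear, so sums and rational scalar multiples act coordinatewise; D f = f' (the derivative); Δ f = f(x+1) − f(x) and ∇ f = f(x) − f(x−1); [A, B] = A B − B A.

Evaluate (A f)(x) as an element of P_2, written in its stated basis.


the image equals g(x) = 0

D f = -(28/3)x^3 + 4x
∇ D f = -28x^2 + 28x - 16/3
∇ f = -(28/3)x^3 + 14x^2 - (16/3)x + 1/3
D ∇ f = -28x^2 + 28x - 16/3
[∇, D] f = 0


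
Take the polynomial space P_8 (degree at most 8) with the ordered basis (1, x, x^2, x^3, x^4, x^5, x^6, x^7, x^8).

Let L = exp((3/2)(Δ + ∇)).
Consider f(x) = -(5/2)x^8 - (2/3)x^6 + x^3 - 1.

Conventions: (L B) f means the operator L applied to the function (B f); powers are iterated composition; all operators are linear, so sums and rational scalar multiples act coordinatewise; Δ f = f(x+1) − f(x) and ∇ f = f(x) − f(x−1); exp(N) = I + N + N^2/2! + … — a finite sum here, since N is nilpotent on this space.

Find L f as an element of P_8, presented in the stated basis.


order-1 term: -60x^7 - 432x^5 - 460x^3 + 9x^2 - 72x + 3
order-2 term: -630x^6 - 6390x^4 - 10440x^2 + 27x - 1536
order-3 term: -3780x^5 - 38160x^3 - 50220x + 27
order-4 term: -14175x^4 - 114210x^2 - 69120
order-5 term: -34020x^3 - 171072x
order-6 term: -51030x^2 - 102546
order-7 term: -43740x
order-8 term: -32805/2
the series for exp((3/2)(Δ + ∇)) f terminates at order 8
exp((3/2)(Δ + ∇)) f = -(5/2)x^8 - 60x^7 - (1892/3)x^6 - 4212x^5 - 20565x^4 - 72639x^3 - 175671x^2 - 265077x - 379151/2

the image equals g(x) = -(5/2)x^8 - 60x^7 - (1892/3)x^6 - 4212x^5 - 20565x^4 - 72639x^3 - 175671x^2 - 265077x - 379151/2


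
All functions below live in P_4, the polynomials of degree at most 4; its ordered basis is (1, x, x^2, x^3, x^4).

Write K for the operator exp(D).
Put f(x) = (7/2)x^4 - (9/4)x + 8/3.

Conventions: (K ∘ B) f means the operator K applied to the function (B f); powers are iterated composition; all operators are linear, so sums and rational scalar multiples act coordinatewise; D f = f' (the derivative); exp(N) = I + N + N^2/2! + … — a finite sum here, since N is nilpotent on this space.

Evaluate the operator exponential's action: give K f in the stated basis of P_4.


order-1 term: 14x^3 - 9/4
order-2 term: 21x^2
order-3 term: 14x
order-4 term: 7/2
the series for exp(D) f terminates at order 4
exp(D) f = (7/2)x^4 + 14x^3 + 21x^2 + (47/4)x + 47/12

the result is g(x) = (7/2)x^4 + 14x^3 + 21x^2 + (47/4)x + 47/12


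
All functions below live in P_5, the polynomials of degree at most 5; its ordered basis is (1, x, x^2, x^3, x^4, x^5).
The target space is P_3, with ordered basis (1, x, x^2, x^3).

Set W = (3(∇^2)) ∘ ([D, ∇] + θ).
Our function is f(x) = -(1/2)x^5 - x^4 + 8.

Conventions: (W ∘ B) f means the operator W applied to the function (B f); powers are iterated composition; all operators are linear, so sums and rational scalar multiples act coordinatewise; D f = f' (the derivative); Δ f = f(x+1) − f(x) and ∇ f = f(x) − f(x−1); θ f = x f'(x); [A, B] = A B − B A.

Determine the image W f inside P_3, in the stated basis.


the image equals g(x) = -150x^3 + 306x^2 - 237x + 57

∇ f = -(5/2)x^4 + x^3 + x^2 - (3/2)x + 1/2
D ∇ f = -10x^3 + 3x^2 + 2x - 3/2
D f = -(5/2)x^4 - 4x^3
∇ D f = -10x^3 + 3x^2 + 2x - 3/2
[D, ∇] f = 0
θ f = -(5/2)x^5 - 4x^4
([D, ∇] + θ) f = -(5/2)x^5 - 4x^4
∇ ([D, ∇] + θ) f = -(25/2)x^4 + 9x^3 - x^2 - (7/2)x + 3/2
∇ ∇ ([D, ∇] + θ) f = -50x^3 + 102x^2 - 79x + 19
(3(∇^2)) ([D, ∇] + θ) f = -150x^3 + 306x^2 - 237x + 57


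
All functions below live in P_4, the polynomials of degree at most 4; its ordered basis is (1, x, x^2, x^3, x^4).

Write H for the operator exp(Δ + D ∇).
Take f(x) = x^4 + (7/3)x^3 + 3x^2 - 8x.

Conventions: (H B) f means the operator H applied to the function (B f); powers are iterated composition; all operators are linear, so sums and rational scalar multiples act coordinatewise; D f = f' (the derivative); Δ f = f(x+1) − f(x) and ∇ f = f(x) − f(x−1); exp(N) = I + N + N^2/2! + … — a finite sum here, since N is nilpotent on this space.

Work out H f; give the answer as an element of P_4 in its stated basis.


the image equals g(x) = x^4 + (19/3)x^3 + 34x^2 + 58x + 197/3

order-1 term: 4x^3 + 25x^2 + 19x + 4/3
order-2 term: 6x^2 + 43x + 43
order-3 term: 4x + 61/3
order-4 term: 1
the series for exp(Δ + D ∇) f terminates at order 4
exp(Δ + D ∇) f = x^4 + (19/3)x^3 + 34x^2 + 58x + 197/3


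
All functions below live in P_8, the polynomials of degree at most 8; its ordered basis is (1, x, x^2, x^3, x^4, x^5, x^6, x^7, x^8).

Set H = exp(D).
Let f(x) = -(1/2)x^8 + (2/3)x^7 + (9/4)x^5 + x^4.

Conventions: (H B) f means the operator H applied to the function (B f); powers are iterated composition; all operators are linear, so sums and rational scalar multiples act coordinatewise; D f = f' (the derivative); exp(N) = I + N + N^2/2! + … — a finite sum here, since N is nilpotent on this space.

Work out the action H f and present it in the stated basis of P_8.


order-1 term: -4x^7 + (14/3)x^6 + (45/4)x^4 + 4x^3
order-2 term: -14x^6 + 14x^5 + (45/2)x^3 + 6x^2
order-3 term: -28x^5 + (70/3)x^4 + (45/2)x^2 + 4x
order-4 term: -35x^4 + (70/3)x^3 + (45/4)x + 1
order-5 term: -28x^3 + 14x^2 + 9/4
order-6 term: -14x^2 + (14/3)x
order-7 term: -4x + 2/3
order-8 term: -1/2
the series for exp(D) f terminates at order 8
exp(D) f = -(1/2)x^8 - (10/3)x^7 - (28/3)x^6 - (47/4)x^5 + (7/12)x^4 + (131/6)x^3 + (57/2)x^2 + (191/12)x + 41/12

g(x) = -(1/2)x^8 - (10/3)x^7 - (28/3)x^6 - (47/4)x^5 + (7/12)x^4 + (131/6)x^3 + (57/2)x^2 + (191/12)x + 41/12


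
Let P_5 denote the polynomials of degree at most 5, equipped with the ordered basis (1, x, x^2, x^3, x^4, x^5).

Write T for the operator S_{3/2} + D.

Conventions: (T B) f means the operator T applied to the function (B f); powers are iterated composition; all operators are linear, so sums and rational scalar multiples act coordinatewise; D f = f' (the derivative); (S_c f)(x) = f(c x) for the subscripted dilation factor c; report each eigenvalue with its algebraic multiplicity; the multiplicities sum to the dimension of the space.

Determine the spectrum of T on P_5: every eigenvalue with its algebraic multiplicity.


image of 1: 1
image of x: (3/2)x + 1
image of x^2: (9/4)x^2 + 2x
image of x^3: (27/8)x^3 + 3x^2
image of x^4: (81/16)x^4 + 4x^3
image of x^5: (243/32)x^5 + 5x^4
the matrix is upper triangular; its diagonal is (1, 3/2, 9/4, 27/8, 81/16, 243/32)
for a triangular matrix the eigenvalues are the diagonal entries, with algebraic multiplicity their repetition count

λ = 1 (multiplicity 1), λ = 3/2 (multiplicity 1), λ = 9/4 (multiplicity 1), λ = 27/8 (multiplicity 1), λ = 81/16 (multiplicity 1), λ = 243/32 (multiplicity 1)
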